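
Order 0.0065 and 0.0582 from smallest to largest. 0.0065, 0.0582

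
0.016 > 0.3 False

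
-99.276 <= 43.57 True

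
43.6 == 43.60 True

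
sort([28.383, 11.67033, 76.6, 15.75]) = [11.67033, 15.75, 28.383, 76.6]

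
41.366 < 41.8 True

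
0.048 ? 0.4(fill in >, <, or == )<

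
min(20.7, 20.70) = 20.7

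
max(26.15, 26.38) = 26.38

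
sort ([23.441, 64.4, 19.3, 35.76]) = [19.3, 23.441, 35.76, 64.4]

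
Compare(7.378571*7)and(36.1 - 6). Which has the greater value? (7.378571*7)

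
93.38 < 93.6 True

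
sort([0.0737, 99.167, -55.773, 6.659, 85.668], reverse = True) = [99.167, 85.668, 6.659, 0.0737, -55.773]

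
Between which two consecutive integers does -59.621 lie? -60 and -59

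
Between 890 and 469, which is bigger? 890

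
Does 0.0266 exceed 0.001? Yes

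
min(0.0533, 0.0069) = 0.0069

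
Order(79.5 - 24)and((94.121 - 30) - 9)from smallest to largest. ((94.121 - 30) - 9), (79.5 - 24)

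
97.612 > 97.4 True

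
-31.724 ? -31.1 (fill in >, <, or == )<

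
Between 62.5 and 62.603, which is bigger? 62.603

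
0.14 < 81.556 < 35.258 False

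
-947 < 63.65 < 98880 True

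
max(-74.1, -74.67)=-74.1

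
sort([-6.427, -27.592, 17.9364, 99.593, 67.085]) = [-27.592, -6.427, 17.9364, 67.085, 99.593]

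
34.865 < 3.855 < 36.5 False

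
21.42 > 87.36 False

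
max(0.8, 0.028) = 0.8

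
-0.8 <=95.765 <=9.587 False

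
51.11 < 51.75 True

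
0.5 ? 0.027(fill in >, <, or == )>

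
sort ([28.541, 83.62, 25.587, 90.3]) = [25.587, 28.541, 83.62, 90.3]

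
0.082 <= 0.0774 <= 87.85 False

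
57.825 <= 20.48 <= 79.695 False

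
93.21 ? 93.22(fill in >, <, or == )<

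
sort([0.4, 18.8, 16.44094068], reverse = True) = [18.8, 16.44094068, 0.4]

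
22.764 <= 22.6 False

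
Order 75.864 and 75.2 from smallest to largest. 75.2, 75.864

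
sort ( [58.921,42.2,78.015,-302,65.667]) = [-302,42.2,58.921,65.667,78.015]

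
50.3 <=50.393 True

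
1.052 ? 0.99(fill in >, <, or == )>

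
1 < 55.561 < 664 True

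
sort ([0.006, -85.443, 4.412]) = [-85.443, 0.006, 4.412]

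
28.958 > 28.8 True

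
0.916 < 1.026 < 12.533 True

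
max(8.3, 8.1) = 8.3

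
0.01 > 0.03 False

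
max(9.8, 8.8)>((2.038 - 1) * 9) True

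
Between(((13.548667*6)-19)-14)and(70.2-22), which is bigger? (((13.548667*6)-19)-14)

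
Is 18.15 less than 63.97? Yes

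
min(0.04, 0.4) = 0.04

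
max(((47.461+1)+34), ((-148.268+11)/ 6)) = 82.461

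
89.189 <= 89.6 True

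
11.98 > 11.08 True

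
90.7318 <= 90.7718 True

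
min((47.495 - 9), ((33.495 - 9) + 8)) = 32.495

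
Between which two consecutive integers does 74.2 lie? 74 and 75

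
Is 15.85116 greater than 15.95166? No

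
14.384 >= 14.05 True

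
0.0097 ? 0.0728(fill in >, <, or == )<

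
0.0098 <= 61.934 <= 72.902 True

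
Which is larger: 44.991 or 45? 45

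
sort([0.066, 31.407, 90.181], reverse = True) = [90.181, 31.407, 0.066]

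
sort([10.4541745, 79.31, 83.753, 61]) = [10.4541745, 61, 79.31, 83.753]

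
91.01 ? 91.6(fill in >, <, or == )<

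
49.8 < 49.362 False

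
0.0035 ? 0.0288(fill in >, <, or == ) <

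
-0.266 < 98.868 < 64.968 False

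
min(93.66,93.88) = 93.66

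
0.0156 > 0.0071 True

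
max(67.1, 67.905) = 67.905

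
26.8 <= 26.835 True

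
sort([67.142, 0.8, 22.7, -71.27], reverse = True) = [67.142, 22.7, 0.8, -71.27]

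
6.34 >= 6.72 False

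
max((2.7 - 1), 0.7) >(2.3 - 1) True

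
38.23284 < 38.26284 True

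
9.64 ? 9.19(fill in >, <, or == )>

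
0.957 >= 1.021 False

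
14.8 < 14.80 False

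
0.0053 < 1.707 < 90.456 True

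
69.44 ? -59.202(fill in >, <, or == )>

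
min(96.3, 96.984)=96.3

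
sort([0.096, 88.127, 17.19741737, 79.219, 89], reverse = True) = [89, 88.127, 79.219, 17.19741737, 0.096]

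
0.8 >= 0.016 True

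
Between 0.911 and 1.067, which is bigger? 1.067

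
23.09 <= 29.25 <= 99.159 True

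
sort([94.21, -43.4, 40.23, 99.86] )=[-43.4, 40.23, 94.21, 99.86]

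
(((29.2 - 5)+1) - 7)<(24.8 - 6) True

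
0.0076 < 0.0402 True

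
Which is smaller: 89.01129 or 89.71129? 89.01129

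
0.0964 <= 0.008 False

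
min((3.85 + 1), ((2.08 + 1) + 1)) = 4.08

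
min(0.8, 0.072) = 0.072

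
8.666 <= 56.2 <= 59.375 True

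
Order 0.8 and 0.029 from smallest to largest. 0.029, 0.8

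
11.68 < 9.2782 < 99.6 False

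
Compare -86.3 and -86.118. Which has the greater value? -86.118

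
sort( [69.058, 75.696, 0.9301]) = [0.9301, 69.058, 75.696]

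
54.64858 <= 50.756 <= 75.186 False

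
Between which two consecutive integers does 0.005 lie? 0 and 1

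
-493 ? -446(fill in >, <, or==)<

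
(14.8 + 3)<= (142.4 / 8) True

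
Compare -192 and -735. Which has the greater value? -192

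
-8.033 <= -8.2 False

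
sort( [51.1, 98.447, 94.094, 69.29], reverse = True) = [98.447, 94.094, 69.29, 51.1]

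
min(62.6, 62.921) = 62.6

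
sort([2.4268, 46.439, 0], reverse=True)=[46.439, 2.4268, 0]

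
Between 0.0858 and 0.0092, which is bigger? 0.0858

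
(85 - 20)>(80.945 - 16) True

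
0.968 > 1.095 False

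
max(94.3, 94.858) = 94.858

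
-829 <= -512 True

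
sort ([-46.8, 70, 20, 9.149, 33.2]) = [-46.8, 9.149, 20, 33.2, 70]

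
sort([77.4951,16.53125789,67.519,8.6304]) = [8.6304,16.53125789,67.519,77.4951]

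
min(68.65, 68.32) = 68.32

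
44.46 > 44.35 True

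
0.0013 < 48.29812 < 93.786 True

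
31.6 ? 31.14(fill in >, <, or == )>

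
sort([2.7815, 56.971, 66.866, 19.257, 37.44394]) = [2.7815, 19.257, 37.44394, 56.971, 66.866]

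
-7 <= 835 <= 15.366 False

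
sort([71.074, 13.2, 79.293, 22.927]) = [13.2, 22.927, 71.074, 79.293]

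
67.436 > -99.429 True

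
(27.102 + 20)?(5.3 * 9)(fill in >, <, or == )<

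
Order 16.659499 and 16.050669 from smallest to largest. 16.050669, 16.659499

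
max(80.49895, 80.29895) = 80.49895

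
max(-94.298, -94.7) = -94.298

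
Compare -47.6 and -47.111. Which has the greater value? -47.111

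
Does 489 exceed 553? No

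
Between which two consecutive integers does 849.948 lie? 849 and 850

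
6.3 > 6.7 False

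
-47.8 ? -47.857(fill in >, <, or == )>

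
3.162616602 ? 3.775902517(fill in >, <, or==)<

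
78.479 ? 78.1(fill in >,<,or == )>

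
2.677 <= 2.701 True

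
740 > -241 True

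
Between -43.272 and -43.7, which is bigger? -43.272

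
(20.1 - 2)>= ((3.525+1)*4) True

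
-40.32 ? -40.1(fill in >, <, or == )<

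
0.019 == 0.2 False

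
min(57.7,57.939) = 57.7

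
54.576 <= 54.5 False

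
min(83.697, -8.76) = -8.76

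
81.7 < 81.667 False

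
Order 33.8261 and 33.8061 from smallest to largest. 33.8061, 33.8261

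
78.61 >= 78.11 True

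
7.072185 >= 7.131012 False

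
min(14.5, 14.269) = 14.269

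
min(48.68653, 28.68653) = 28.68653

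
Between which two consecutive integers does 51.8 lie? 51 and 52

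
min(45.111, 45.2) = 45.111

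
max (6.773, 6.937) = 6.937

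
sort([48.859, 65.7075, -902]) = [-902, 48.859, 65.7075]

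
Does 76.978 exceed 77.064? No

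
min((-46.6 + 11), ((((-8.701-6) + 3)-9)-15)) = -35.701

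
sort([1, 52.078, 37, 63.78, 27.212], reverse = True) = [63.78, 52.078, 37, 27.212, 1]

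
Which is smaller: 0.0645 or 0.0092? 0.0092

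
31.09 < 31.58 True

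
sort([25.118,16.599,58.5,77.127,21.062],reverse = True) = [77.127,58.5,25.118,21.062,16.599]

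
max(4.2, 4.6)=4.6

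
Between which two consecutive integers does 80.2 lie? 80 and 81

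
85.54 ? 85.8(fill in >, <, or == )<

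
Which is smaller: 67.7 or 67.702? 67.7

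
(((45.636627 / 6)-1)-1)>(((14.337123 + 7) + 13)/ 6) False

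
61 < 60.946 False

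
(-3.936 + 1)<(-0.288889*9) True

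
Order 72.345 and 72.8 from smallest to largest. 72.345,72.8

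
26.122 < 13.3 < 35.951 False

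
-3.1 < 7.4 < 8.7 True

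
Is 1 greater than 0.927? Yes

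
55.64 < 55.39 False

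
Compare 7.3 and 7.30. They are equal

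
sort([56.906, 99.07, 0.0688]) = [0.0688, 56.906, 99.07]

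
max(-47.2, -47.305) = -47.2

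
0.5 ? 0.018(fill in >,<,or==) >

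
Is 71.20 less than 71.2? No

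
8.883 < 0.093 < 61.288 False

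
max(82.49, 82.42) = 82.49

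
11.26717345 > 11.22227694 True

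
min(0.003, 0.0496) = 0.003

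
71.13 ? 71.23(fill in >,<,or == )<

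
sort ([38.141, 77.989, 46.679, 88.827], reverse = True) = [88.827, 77.989, 46.679, 38.141]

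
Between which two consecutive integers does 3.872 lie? 3 and 4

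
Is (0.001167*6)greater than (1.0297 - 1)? No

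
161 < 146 False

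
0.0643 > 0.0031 True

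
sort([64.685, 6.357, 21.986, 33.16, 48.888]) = [6.357, 21.986, 33.16, 48.888, 64.685]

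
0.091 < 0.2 True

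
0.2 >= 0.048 True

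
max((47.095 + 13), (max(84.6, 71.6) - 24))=60.6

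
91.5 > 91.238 True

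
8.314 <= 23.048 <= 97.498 True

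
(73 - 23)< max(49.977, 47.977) False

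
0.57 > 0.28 True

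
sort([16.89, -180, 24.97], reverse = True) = [24.97, 16.89, -180]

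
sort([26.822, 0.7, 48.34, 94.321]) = [0.7, 26.822, 48.34, 94.321]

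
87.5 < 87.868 True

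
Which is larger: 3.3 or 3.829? 3.829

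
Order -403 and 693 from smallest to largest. -403,693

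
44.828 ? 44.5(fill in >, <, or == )>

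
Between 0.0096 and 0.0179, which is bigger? 0.0179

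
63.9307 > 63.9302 True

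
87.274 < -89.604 False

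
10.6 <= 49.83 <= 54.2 True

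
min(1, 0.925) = 0.925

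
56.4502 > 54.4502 True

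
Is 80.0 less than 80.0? No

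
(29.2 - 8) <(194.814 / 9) True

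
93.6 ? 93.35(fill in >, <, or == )>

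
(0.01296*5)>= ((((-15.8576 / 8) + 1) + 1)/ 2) True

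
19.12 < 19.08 False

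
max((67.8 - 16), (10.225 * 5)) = 51.8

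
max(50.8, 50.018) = 50.8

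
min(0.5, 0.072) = 0.072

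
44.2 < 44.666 True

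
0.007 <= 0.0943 True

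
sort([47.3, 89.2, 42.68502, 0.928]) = [0.928, 42.68502, 47.3, 89.2]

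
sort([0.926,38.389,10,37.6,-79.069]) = [-79.069,0.926,10,37.6,38.389]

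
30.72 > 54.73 False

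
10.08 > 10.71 False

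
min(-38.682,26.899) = -38.682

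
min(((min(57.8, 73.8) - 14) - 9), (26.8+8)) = 34.8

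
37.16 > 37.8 False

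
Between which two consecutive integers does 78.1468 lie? 78 and 79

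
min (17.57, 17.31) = 17.31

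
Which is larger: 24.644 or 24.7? 24.7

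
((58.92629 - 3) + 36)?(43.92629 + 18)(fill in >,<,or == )>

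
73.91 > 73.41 True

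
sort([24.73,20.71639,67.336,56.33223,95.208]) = [20.71639,24.73,56.33223,67.336,95.208]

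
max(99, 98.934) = 99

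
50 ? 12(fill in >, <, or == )>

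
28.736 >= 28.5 True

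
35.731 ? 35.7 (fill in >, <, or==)>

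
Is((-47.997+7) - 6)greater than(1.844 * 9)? No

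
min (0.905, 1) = 0.905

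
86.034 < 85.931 False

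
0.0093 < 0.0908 True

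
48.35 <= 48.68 True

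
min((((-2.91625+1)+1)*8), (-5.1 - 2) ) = -7.33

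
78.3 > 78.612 False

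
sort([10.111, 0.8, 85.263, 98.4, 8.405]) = [0.8, 8.405, 10.111, 85.263, 98.4]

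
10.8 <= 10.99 True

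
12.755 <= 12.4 False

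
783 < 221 False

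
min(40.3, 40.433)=40.3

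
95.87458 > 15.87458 True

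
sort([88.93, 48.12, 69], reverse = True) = [88.93, 69, 48.12]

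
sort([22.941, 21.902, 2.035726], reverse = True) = [22.941, 21.902, 2.035726]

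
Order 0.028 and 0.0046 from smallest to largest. 0.0046, 0.028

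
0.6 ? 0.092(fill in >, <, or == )>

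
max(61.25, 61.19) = 61.25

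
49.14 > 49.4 False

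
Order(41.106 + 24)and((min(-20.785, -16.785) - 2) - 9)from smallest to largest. ((min(-20.785, -16.785) - 2) - 9), (41.106 + 24)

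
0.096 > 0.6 False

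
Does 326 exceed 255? Yes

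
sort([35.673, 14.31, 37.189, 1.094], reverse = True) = [37.189, 35.673, 14.31, 1.094]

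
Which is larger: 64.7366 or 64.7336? 64.7366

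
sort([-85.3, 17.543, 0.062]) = [-85.3, 0.062, 17.543]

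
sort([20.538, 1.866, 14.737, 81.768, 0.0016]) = [0.0016, 1.866, 14.737, 20.538, 81.768]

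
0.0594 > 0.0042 True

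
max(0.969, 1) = 1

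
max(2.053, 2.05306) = 2.05306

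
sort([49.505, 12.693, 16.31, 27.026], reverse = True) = [49.505, 27.026, 16.31, 12.693]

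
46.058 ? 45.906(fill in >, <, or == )>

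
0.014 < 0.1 True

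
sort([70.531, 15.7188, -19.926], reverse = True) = [70.531, 15.7188, -19.926]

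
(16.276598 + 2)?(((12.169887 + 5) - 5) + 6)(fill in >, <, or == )>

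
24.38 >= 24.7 False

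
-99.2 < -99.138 True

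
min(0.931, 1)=0.931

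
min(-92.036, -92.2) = -92.2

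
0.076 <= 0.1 True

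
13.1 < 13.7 True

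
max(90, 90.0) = 90.0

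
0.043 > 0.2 False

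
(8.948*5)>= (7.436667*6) True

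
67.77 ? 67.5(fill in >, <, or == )>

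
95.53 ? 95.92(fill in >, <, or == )<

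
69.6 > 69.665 False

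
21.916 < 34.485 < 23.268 False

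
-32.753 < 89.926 True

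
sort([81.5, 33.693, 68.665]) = [33.693, 68.665, 81.5]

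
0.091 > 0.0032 True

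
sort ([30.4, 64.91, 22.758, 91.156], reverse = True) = [91.156, 64.91, 30.4, 22.758]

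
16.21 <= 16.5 True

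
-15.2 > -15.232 True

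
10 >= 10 True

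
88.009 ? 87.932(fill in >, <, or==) >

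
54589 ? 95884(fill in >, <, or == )<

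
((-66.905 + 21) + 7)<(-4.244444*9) True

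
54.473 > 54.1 True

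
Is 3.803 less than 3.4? No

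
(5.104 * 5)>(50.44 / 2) True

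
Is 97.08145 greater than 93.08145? Yes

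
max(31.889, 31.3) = 31.889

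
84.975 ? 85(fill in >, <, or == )<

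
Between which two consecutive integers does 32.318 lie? 32 and 33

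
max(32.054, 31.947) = 32.054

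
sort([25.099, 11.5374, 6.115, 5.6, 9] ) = [5.6, 6.115, 9, 11.5374, 25.099]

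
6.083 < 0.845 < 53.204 False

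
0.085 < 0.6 True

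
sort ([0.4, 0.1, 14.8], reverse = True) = [14.8, 0.4, 0.1]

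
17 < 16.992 False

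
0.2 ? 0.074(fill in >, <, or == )>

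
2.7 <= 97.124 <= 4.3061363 False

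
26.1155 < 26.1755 True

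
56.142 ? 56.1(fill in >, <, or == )>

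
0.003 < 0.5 True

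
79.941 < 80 True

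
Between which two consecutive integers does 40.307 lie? 40 and 41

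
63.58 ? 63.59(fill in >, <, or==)<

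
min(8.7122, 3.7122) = 3.7122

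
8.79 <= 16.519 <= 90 True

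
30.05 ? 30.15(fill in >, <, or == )<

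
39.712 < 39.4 False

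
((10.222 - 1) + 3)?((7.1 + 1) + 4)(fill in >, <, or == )>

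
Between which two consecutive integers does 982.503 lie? 982 and 983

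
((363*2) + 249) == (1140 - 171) False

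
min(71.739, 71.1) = 71.1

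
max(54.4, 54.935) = 54.935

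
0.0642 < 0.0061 False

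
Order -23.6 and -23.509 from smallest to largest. -23.6,-23.509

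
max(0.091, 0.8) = 0.8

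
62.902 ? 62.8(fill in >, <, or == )>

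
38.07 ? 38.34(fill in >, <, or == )<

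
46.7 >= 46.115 True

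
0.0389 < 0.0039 False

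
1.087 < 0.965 False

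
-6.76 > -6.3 False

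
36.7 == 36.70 True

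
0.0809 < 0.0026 False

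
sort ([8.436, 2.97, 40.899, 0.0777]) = [0.0777, 2.97, 8.436, 40.899]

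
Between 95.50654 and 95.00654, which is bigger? 95.50654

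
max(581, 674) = 674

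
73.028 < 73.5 True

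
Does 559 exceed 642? No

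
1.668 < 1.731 True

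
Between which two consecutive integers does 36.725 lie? 36 and 37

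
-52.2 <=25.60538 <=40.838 True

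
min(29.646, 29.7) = 29.646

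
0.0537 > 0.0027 True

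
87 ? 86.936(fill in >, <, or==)>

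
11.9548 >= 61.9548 False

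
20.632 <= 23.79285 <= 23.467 False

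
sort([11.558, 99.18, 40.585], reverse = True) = [99.18, 40.585, 11.558]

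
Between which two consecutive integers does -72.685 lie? -73 and -72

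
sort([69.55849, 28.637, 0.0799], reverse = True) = [69.55849, 28.637, 0.0799]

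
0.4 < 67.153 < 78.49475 True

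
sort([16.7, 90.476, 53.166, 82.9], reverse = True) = [90.476, 82.9, 53.166, 16.7]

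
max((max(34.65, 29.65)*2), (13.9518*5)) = 69.759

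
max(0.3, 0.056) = 0.3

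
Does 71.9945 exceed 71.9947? No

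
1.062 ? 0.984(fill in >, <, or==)>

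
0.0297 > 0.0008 True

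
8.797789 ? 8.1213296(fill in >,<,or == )>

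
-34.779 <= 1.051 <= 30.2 True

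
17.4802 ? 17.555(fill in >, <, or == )<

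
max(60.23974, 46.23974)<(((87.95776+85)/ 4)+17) False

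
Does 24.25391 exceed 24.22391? Yes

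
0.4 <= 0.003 False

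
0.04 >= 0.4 False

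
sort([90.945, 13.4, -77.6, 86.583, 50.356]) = [-77.6, 13.4, 50.356, 86.583, 90.945]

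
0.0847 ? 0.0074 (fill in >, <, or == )>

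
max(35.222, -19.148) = 35.222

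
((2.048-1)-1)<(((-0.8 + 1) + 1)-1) True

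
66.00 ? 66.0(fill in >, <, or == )==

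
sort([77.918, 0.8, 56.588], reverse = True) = [77.918, 56.588, 0.8]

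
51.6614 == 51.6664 False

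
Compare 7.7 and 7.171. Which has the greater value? 7.7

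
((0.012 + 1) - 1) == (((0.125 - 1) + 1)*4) False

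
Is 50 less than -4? No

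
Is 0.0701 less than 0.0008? No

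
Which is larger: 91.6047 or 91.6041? 91.6047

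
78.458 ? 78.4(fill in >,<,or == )>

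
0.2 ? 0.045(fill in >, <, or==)>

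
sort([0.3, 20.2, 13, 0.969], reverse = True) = [20.2, 13, 0.969, 0.3]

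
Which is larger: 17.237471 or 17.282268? 17.282268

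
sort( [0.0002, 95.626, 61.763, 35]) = [0.0002, 35, 61.763, 95.626]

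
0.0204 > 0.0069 True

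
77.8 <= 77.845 True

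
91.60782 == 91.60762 False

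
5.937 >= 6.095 False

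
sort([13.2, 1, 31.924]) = [1, 13.2, 31.924]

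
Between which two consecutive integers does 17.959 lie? 17 and 18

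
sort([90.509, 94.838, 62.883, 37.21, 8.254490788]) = [8.254490788, 37.21, 62.883, 90.509, 94.838]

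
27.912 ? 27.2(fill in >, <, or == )>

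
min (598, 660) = 598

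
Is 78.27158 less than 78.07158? No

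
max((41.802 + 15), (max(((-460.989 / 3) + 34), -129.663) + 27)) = 56.802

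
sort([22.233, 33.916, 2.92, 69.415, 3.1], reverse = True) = [69.415, 33.916, 22.233, 3.1, 2.92]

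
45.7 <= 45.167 False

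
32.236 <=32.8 True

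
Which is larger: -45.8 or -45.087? -45.087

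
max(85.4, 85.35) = 85.4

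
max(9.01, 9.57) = 9.57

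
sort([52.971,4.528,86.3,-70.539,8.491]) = [-70.539,4.528,8.491,52.971,86.3]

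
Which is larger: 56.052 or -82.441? 56.052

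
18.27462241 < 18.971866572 True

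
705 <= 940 True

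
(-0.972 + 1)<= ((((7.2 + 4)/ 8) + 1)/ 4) True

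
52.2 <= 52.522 True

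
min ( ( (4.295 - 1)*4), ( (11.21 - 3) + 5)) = 13.18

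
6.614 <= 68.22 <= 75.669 True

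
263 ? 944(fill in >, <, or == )<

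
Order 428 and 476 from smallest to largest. 428, 476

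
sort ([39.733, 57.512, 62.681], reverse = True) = [62.681, 57.512, 39.733]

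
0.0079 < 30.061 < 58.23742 True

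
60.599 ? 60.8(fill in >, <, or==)<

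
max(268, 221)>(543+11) False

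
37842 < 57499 True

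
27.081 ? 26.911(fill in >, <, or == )>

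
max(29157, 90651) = 90651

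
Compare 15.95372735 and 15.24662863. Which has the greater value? 15.95372735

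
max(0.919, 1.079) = 1.079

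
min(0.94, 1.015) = 0.94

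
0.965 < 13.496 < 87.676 True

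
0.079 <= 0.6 True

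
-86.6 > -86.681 True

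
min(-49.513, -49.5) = -49.513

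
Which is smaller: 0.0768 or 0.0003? 0.0003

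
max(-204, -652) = -204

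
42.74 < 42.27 False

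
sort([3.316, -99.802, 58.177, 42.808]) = [-99.802, 3.316, 42.808, 58.177]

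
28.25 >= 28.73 False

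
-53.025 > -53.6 True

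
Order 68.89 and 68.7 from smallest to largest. 68.7, 68.89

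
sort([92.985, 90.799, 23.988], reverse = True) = [92.985, 90.799, 23.988]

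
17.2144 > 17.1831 True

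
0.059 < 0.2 True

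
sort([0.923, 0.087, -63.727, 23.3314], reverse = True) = [23.3314, 0.923, 0.087, -63.727]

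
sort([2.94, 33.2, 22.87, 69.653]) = [2.94, 22.87, 33.2, 69.653]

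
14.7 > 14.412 True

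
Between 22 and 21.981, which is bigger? 22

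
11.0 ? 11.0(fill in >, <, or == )==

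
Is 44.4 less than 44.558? Yes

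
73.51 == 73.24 False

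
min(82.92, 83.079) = 82.92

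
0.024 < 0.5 True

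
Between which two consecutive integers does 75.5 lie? 75 and 76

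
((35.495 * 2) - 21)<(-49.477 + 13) False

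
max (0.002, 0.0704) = 0.0704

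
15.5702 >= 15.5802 False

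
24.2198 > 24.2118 True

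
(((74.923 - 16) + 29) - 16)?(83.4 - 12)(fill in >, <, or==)>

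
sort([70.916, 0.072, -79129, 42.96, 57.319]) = [-79129, 0.072, 42.96, 57.319, 70.916]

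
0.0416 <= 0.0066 False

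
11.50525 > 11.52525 False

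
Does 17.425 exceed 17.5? No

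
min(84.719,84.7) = 84.7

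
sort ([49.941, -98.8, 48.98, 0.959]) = [-98.8, 0.959, 48.98, 49.941]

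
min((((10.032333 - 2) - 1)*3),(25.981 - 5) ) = 20.981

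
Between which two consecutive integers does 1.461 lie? 1 and 2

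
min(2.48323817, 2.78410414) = 2.48323817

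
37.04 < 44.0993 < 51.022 True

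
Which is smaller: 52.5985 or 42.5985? 42.5985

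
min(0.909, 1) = 0.909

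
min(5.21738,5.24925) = 5.21738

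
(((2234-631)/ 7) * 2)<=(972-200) True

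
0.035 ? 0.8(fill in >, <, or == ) <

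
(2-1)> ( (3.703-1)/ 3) True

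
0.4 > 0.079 True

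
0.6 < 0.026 False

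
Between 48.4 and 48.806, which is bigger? 48.806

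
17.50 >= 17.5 True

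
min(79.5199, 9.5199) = 9.5199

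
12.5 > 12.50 False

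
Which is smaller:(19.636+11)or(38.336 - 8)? (38.336 - 8)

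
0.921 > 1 False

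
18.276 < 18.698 True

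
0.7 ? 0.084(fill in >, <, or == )>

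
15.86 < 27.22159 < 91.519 True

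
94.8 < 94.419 False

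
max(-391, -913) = -391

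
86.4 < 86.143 False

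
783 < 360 False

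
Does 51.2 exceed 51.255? No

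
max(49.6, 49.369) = 49.6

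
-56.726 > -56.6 False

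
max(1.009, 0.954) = 1.009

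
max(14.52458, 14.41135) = 14.52458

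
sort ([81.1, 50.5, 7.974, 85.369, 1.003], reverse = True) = [85.369, 81.1, 50.5, 7.974, 1.003]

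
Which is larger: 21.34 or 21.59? 21.59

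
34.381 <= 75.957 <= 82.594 True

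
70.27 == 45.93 False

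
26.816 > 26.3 True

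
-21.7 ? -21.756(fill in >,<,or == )>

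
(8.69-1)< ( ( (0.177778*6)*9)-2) False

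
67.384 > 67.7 False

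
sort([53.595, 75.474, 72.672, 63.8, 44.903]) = [44.903, 53.595, 63.8, 72.672, 75.474]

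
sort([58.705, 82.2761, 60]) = [58.705, 60, 82.2761]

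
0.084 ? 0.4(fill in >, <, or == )<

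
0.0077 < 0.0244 True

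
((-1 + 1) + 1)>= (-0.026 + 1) True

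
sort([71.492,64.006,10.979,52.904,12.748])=[10.979,12.748,52.904,64.006,71.492]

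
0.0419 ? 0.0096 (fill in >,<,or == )>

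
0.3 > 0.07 True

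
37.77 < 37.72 False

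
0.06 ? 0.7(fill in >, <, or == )<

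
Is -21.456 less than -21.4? Yes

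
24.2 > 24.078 True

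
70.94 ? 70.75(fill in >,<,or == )>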